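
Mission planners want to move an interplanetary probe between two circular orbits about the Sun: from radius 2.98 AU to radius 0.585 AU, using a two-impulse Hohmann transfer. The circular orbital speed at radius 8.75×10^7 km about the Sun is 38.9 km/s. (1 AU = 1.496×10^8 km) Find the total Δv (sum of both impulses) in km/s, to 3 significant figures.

From the circular-orbit relation v² = μ/r at r = 8.75×10^7 km: μ = v²r = (38.9)² × 8.75×10^7 = 1.32406×10^11 km³/s².
In km: r₁ = 2.98 × 1.496×10^8 = 4.45808×10^8 km; r₂ = 0.585 × 1.496×10^8 = 8.7516×10^7 km.
Transfer-ellipse semi-major axis a_t = (r₁ + r₂)/2 = (4.45808×10^8 + 8.7516×10^7)/2 = 2.66662×10^8 km.
At r₁ the circular-orbit speed is v₁ = √(μ/r₁) = 17.234 km/s.
Transfer-orbit speed at r₁ (vis-viva equation): v_a = √[μ(2/r₁ − 1/a_t)] = 9.8729 km/s.
First burn Δv₁ = |v_a − v₁| = 7.361 km/s.
Circular speed at r₂: v₂ = √(μ/r₂) = 38.896 km/s.
Transfer-orbit speed at r₂: v_p = √[μ(2/r₂ − 1/a_t)] = 50.293 km/s.
Second burn Δv₂ = |v₂ − v_p| = 11.40 km/s.
Total Δv = Δv₁ + Δv₂ = 18.76 km/s.

Δv = 18.8 km/s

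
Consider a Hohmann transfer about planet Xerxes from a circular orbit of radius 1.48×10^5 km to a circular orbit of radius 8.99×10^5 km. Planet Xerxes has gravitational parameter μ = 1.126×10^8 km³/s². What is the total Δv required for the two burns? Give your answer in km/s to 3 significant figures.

Δv = 13.8 km/s

Semi-major axis of the transfer orbit: a_t = (1.480×10^5 + 8.990×10^5)/2 = 5.235×10^5 km.
Circular speed at r₁: v₁ = √(μ/r₁) = √(1.126×10^8/1.480×10^5) = 27.583 km/s.
Transfer-orbit speed at r₁ (v² = μ(2/r − 1/a)): v_p = √[μ(2/r₁ − 1/a_t)] = 36.146 km/s.
First burn Δv₁ = |v_p − v₁| = 8.563 km/s.
Circular speed at r₂: v₂ = √(μ/r₂) = 11.192 km/s.
Transfer-orbit speed at r₂: v_a = √[μ(2/r₂ − 1/a_t)] = 5.9506 km/s.
Second burn Δv₂ = |v₂ − v_a| = 5.241 km/s.
Δv = Δv₁ + Δv₂ = 8.563 + 5.241 = 13.80 km/s.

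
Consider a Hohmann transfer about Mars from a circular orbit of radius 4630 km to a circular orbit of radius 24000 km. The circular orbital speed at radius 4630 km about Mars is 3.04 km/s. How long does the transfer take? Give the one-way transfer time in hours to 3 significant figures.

From the circular-orbit relation v² = μ/r at r = 4630 km: μ = v²r = (3.04)² × 4630 = 42788.6 km³/s².
Transfer-ellipse semi-major axis a_t = (r₁ + r₂)/2 = (4630 + 24000)/2 = 14315 km.
By Kepler's third law the transfer-orbit period is T = 2π√(a_t³/μ), so t = T/2 = 26012 s.
Converting: 26012 s ÷ 3600 s/hour = 7.23 hours.

t = 7.23 hours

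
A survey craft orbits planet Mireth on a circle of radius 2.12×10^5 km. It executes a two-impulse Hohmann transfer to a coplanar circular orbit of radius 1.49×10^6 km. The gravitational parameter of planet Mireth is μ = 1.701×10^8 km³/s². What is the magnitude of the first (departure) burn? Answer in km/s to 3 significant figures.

The Hohmann ellipse has a_t = (r₁ + r₂)/2 = 8.510×10^5 km.
On the circular orbit at r = 2.120×10^5 km, v_c = √(μ/r) = 28.326 km/s.
Vis-viva on the transfer ellipse at r = 2.120×10^5 km gives v_t = √[μ(2/r − 1/a_t)] = 37.481 km/s.
Δv₁ = |v_t − v_c| = |37.481 − 28.326| = 9.155 km/s.

Δv₁ = 9.16 km/s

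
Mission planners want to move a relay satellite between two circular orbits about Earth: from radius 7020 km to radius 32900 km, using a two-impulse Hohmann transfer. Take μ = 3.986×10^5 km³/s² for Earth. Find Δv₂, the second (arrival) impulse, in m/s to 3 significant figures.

Δv₂ = 1420 m/s

Transfer-ellipse semi-major axis a_t = (r₁ + r₂)/2 = (7020 + 32900)/2 = 19960 km.
On the circular orbit at r = 32900 km, v_c = √(μ/r) = 3.480733 km/s.
Transfer-orbit speed at the same r (vis-viva, a = a_t): v_t = √[μ(2/r − 1/a_t)] = 2.064234 km/s.
Δv₂ = |v_t − v_c| = |2.064234 − 3.480733| = 1.416 km/s.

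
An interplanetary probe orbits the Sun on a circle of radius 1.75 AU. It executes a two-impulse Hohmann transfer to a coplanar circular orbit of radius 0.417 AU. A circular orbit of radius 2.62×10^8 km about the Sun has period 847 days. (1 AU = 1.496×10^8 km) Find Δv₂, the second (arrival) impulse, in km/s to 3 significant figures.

Δv₂ = 12.5 km/s

From Kepler's third law T² = 4π²r³/μ at r = 2.62×10^8 km, T = 847 days = 847 × 86400 s = 7.31808×10^7 s: μ = 4π²r³/T² = 1.32577×10^11 km³/s².
In km: r₁ = 1.75 × 1.496×10^8 = 2.618×10^8 km; r₂ = 0.417 × 1.496×10^8 = 6.23832×10^7 km.
Transfer-ellipse semi-major axis a_t = (r₁ + r₂)/2 = (2.618×10^8 + 6.23832×10^7)/2 = 1.620916×10^8 km.
On the circular orbit at r = 6.23832×10^7 km, v_c = √(μ/r) = 46.10 km/s.
Vis-viva on the transfer ellipse at r = 6.23832×10^7 km gives v_t = √[μ(2/r − 1/a_t)] = 58.59 km/s.
Δv₂ = |v_t − v_c| = |58.59 − 46.10| = 12.49 km/s.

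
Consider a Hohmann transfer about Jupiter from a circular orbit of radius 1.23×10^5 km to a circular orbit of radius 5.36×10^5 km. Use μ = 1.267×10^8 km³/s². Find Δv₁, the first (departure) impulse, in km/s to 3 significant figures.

Δv₁ = 8.84 km/s

Transfer-ellipse semi-major axis a_t = (r₁ + r₂)/2 = (1.230×10^5 + 5.360×10^5)/2 = 3.295×10^5 km.
On the circular orbit at r = 1.230×10^5 km, v_c = √(μ/r) = 32.09 km/s.
Vis-viva on the transfer ellipse at r = 1.230×10^5 km gives v_t = √[μ(2/r − 1/a_t)] = 40.93 km/s.
Δv₁ = |v_t − v_c| = |40.93 − 32.09| = 8.840 km/s.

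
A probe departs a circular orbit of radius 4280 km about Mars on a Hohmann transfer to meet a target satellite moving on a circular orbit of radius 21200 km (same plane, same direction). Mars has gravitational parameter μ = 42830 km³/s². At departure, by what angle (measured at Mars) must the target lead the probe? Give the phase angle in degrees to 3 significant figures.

φ = 96.1°

Semi-major axis of the transfer orbit: a_t = (4280 + 21200)/2 = 12740 km.
Transfer time t = π√(a_t³/μ) = 21828.81 s.
The target's mean motion on its circular orbit is ω₂ = √(μ/r₂³) = 6.704559×10^-5 rad/s.
Angle swept by the target during transfer: ω₂·t = 1.46353 rad = 83.854°.
The probe traverses 180° on the transfer ellipse, so the target must lead by 180° − 83.854° = 96.1°.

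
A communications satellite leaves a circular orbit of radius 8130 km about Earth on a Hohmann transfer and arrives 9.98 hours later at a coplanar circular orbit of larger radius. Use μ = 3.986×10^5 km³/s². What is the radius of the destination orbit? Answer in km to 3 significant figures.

r₂ = 66600 km

Transfer time t = 9.98 hours = 35928 s, and t = π√(a_t³/μ).
So a_t = (μ t²/π²)^(1/3) = (3.986×10^5 × (35928)² / π²)^(1/3) = 37357 km.
Since a_t = (r₁ + r₂)/2, r₂ = 2a_t − r₁ = 2×37357 − 8130 = 66584 km.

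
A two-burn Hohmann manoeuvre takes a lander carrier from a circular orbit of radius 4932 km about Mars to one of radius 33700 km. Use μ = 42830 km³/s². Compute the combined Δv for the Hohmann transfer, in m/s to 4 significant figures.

The Hohmann ellipse has a_t = (r₁ + r₂)/2 = 19316 km.
Circular speed at r₁: v₁ = √(μ/r₁) = √(42830/4932) = 2.9469 km/s.
On the transfer ellipse at r₁, vis-viva equation gives v_p = √[μ(2/r₁ − 1/a_t)] = 3.8924 km/s.
First burn Δv₁ = |v_p − v₁| = 0.9455 km/s.
At r₂, v₂ = √(μ/r₂) = 1.1274 km/s.
Transfer-orbit speed at r₂: v_a = √[μ(2/r₂ − 1/a_t)] = 0.56966 km/s.
Second burn Δv₂ = |v₂ − v_a| = 0.5577 km/s.
Δv = Δv₁ + Δv₂ = 0.9455 + 0.5577 = 1.503 km/s.

Δv = 1503 m/s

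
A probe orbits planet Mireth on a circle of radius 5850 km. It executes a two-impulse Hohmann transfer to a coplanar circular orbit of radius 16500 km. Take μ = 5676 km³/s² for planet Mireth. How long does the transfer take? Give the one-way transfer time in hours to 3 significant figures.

Semi-major axis of the transfer orbit: a_t = (5850 + 16500)/2 = 11175 km.
Half the transfer-orbit period gives t = π√(a_t³/μ) = 49260 s.
Converting: 49260 s ÷ 3600 s/hour = 13.7 hours.

t = 13.7 hours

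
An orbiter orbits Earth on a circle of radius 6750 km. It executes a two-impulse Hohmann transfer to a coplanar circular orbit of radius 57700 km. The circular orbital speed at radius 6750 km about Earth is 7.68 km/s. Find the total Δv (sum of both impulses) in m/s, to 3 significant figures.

From the circular-orbit relation v² = μ/r at r = 6750 km: μ = v²r = (7.68)² × 6750 = 3.98131×10^5 km³/s².
The Hohmann ellipse has a_t = (r₁ + r₂)/2 = 32225 km.
Circular speed at r₁: v₁ = √(μ/r₁) = √(3.98131×10^5/6750) = 7.68000 km/s.
On the transfer ellipse at r₁, v² = μ(2/r − 1/a) gives v_p = √[μ(2/r₁ − 1/a_t)] = 10.2767 km/s.
First burn Δv₁ = |v_p − v₁| = 2.5967 km/s.
Circular speed at r₂: v₂ = √(μ/r₂) = 2.6268 km/s.
Transfer-orbit speed at r₂: v_a = √[μ(2/r₂ − 1/a_t)] = 1.2022 km/s.
Second burn Δv₂ = |v₂ − v_a| = 1.4246 km/s.
Δv = Δv₁ + Δv₂ = 2.5967 + 1.4246 = 4.021 km/s.

Δv = 4020 m/s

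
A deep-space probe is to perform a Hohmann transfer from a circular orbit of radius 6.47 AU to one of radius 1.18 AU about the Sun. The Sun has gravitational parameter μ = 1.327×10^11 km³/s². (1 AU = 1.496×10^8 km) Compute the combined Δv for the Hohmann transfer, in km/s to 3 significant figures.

Δv = 13.4 km/s

In km: r₁ = 6.47 × 1.496×10^8 = 9.67912×10^8 km; r₂ = 1.18 × 1.496×10^8 = 1.76528×10^8 km.
The Hohmann ellipse has a_t = (r₁ + r₂)/2 = 5.7222×10^8 km.
Circular speed at r₁: v₁ = √(μ/r₁) = √(1.327×10^11/9.67912×10^8) = 11.709 km/s.
Transfer-orbit speed at r₁ (vis-viva): v_a = √[μ(2/r₁ − 1/a_t)] = 6.5034 km/s.
First burn Δv₁ = |v_a − v₁| = 5.206 km/s.
At r₂, v₂ = √(μ/r₂) = 27.418 km/s.
Transfer-orbit speed at r₂: v_p = √[μ(2/r₂ − 1/a_t)] = 35.659 km/s.
Second burn Δv₂ = |v₂ − v_p| = 8.241 km/s.
Total Δv = Δv₁ + Δv₂ = 13.45 km/s.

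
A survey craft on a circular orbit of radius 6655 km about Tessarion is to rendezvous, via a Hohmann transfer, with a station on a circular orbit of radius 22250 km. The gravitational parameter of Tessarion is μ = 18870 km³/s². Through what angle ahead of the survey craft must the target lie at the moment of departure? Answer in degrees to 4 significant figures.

The Hohmann ellipse has a_t = (r₁ + r₂)/2 = 14452.5 km.
Transfer time t = π√(a_t³/μ) = 39735 s.
Target angular speed ω₂ = √(μ/r₂³) = 4.1390×10^-5 rad/s.
Angle swept by the target during transfer: ω₂·t = 1.6446 rad = 94.23°.
The survey craft traverses 180° on the transfer ellipse, so the target must lead by 180° − 94.23° = 85.77°.

φ = 85.77°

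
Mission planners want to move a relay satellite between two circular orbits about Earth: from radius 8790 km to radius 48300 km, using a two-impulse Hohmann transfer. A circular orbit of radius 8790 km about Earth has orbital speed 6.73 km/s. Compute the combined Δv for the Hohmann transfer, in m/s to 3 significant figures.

Δv = 3300 m/s

From the circular-orbit relation v² = μ/r at r = 8790 km: μ = v²r = (6.73)² × 8790 = 3.98125×10^5 km³/s².
The Hohmann ellipse has a_t = (r₁ + r₂)/2 = 28545 km.
At r₁ the circular-orbit speed is v₁ = √(μ/r₁) = 6.730 km/s.
On the transfer ellipse at r₁, v² = μ(2/r − 1/a) gives v_p = √[μ(2/r₁ − 1/a_t)] = 8.754 km/s.
First burn Δv₁ = |v_p − v₁| = 2.024 km/s.
Circular speed at r₂: v₂ = √(μ/r₂) = 2.871 km/s.
Transfer-orbit speed at r₂: v_a = √[μ(2/r₂ − 1/a_t)] = 1.593 km/s.
Second burn Δv₂ = |v₂ − v_a| = 1.278 km/s.
Total Δv = Δv₁ + Δv₂ = 3.302 km/s.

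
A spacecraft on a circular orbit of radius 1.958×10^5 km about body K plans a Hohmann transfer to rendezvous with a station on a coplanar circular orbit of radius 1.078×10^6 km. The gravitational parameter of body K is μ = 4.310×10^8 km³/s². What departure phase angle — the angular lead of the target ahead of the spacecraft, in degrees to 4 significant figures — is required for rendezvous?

φ = 98.26°

The Hohmann ellipse has a_t = (r₁ + r₂)/2 = 6.369×10^5 km.
Transfer time t = π√(a_t³/μ) = 76916 s.
Target angular speed ω₂ = √(μ/r₂³) = 1.8549×10^-5 rad/s.
Angle swept by the target during transfer: ω₂·t = 1.4267 rad = 81.74°.
The spacecraft traverses 180° on the transfer ellipse, so the target must lead by 180° − 81.74° = 98.26°.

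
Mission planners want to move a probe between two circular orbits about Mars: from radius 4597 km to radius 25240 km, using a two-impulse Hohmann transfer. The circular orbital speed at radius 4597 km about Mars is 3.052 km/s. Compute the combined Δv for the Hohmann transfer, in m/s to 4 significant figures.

From the circular-orbit relation v² = μ/r at r = 4597 km: μ = v²r = (3.052)² × 4597 = 42819.7 km³/s².
The Hohmann ellipse has a_t = (r₁ + r₂)/2 = 14918.5 km.
At r₁ the circular-orbit speed is v₁ = √(μ/r₁) = 3.0520 km/s.
Transfer-orbit speed at r₁ (vis-viva): v_p = √[μ(2/r₁ − 1/a_t)] = 3.9698 km/s.
First burn Δv₁ = |v_p − v₁| = 0.9178 km/s.
Circular speed at r₂: v₂ = √(μ/r₂) = 1.3025 km/s.
Transfer-orbit speed at r₂: v_a = √[μ(2/r₂ − 1/a_t)] = 0.72302 km/s.
Second burn Δv₂ = |v₂ − v_a| = 0.5795 km/s.
Total Δv = Δv₁ + Δv₂ = 1.497 km/s.

Δv = 1497 m/s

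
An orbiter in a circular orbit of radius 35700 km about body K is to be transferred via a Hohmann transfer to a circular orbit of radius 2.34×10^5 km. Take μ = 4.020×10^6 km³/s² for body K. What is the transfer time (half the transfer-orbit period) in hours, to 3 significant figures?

Transfer-ellipse semi-major axis a_t = (r₁ + r₂)/2 = (35700 + 2.340×10^5)/2 = 1.3485×10^5 km.
Transfer time t = π√(a_t³/μ) = π√((1.3485×10^5)³ / 4.020×10^6) = 77590 s.
Converting: 77590 s ÷ 3600 s/hour = 21.6 hours.

t = 21.6 hours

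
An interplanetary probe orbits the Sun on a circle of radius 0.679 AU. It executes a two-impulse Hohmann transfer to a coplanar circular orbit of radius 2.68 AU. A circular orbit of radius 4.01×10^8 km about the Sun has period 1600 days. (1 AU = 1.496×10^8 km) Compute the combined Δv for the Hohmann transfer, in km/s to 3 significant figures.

Δv = 16.2 km/s

From Kepler's third law T² = 4π²r³/μ at r = 4.01×10^8 km, T = 1600 days = 1600 × 86400 s = 1.3824×10^8 s: μ = 4π²r³/T² = 1.33206×10^11 km³/s².
In km: r₁ = 0.679 × 1.496×10^8 = 1.015784×10^8 km; r₂ = 2.68 × 1.496×10^8 = 4.00928×10^8 km.
Transfer-ellipse semi-major axis a_t = (r₁ + r₂)/2 = (1.015784×10^8 + 4.00928×10^8)/2 = 2.512532×10^8 km.
Circular speed at r₁: v₁ = √(μ/r₁) = √(1.33206×10^11/1.015784×10^8) = 36.213 km/s.
Transfer-orbit speed at r₁ (vis-viva): v_p = √[μ(2/r₁ − 1/a_t)] = 45.745 km/s.
First burn Δv₁ = |v_p − v₁| = 9.532 km/s.
At r₂, v₂ = √(μ/r₂) = 18.228 km/s.
Transfer-orbit speed at r₂: v_a = √[μ(2/r₂ − 1/a_t)] = 11.590 km/s.
Second burn Δv₂ = |v₂ − v_a| = 6.638 km/s.
Δv = Δv₁ + Δv₂ = 9.532 + 6.638 = 16.17 km/s.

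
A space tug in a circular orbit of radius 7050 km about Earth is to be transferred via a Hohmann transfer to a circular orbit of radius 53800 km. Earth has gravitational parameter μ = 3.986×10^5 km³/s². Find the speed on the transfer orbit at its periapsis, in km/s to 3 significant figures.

v = 10.0 km/s

Transfer-ellipse semi-major axis a_t = (r₁ + r₂)/2 = (7050 + 53800)/2 = 30425 km.
At periapsis, r = 7050 km.
Vis-viva: v = √[μ(2/r − 1/a_t)] = √[3.986×10^5 × (2/7050 − 1/30425)] = 9.999 km/s.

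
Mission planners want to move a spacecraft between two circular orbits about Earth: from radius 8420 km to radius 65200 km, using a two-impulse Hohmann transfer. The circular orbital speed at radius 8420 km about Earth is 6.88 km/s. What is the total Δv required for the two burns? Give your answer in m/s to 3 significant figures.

Δv = 3570 m/s

From the circular-orbit relation v² = μ/r at r = 8420 km: μ = v²r = (6.88)² × 8420 = 3.98556×10^5 km³/s².
Transfer-ellipse semi-major axis a_t = (r₁ + r₂)/2 = (8420 + 65200)/2 = 36810 km.
At r₁ the circular-orbit speed is v₁ = √(μ/r₁) = 6.880 km/s.
Transfer-orbit speed at r₁ (vis-viva): v_p = √[μ(2/r₁ − 1/a_t)] = 9.156 km/s.
First burn Δv₁ = |v_p − v₁| = 2.276 km/s.
At r₂, v₂ = √(μ/r₂) = 2.472 km/s.
Transfer-orbit speed at r₂: v_a = √[μ(2/r₂ − 1/a_t)] = 1.182 km/s.
Second burn Δv₂ = |v₂ − v_a| = 1.290 km/s.
Total Δv = Δv₁ + Δv₂ = 3.566 km/s.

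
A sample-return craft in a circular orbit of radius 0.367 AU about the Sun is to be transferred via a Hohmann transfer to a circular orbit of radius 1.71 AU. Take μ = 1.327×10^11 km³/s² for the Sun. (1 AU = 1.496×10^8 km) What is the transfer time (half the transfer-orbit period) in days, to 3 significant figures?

t = 193 days

In km: r₁ = 0.367 × 1.496×10^8 = 5.49032×10^7 km; r₂ = 1.71 × 1.496×10^8 = 2.55816×10^8 km.
Transfer-ellipse semi-major axis a_t = (r₁ + r₂)/2 = (5.49032×10^7 + 2.55816×10^8)/2 = 1.553596×10^8 km.
Half the transfer-orbit period gives t = π√(a_t³/μ) = 1.670×10^7 s.
Converting: 1.670×10^7 s ÷ 86400 s/day = 193 days.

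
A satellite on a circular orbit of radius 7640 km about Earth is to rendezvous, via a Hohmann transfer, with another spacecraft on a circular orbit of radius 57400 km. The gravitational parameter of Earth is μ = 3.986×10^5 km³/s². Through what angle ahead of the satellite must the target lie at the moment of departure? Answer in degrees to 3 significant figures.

φ = 103°

The Hohmann ellipse has a_t = (r₁ + r₂)/2 = 32520 km.
The half-period of the transfer ellipse is t = π√(a_t³/μ) = 29180 s.
The target's mean motion on its circular orbit is ω₂ = √(μ/r₂³) = 4.591×10^-5 rad/s.
Angle swept by the target during transfer: ω₂·t = 1.3397 rad = 76.76°.
Arrival is 180° from departure on the ellipse, so φ = 180° − 76.76° = 103°.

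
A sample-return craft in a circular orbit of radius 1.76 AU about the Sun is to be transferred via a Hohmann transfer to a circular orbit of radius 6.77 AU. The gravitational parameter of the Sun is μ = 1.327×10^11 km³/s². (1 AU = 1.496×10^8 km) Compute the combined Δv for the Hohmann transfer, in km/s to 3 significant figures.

Δv = 9.93 km/s

In km: r₁ = 1.76 × 1.496×10^8 = 2.63296×10^8 km; r₂ = 6.77 × 1.496×10^8 = 1.012792×10^9 km.
Semi-major axis of the transfer orbit: a_t = (2.63296×10^8 + 1.012792×10^9)/2 = 6.38044×10^8 km.
Circular speed at r₁: v₁ = √(μ/r₁) = √(1.327×10^11/2.63296×10^8) = 22.4498 km/s.
Transfer-orbit speed at r₁ (v² = μ(2/r − 1/a)): v_p = √[μ(2/r₁ − 1/a_t)] = 28.2845 km/s.
First burn Δv₁ = |v_p − v₁| = 5.835 km/s.
Circular speed at r₂: v₂ = √(μ/r₂) = 11.4466 km/s.
Transfer-orbit speed at r₂: v_a = √[μ(2/r₂ − 1/a_t)] = 7.35313 km/s.
Second burn Δv₂ = |v₂ − v_a| = 4.093 km/s.
Total Δv = Δv₁ + Δv₂ = 9.928 km/s.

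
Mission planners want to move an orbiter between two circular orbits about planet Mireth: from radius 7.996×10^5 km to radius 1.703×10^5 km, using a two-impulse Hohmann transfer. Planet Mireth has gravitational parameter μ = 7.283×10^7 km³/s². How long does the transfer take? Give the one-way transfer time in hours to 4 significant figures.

The Hohmann ellipse has a_t = (r₁ + r₂)/2 = 4.8495×10^5 km.
Transfer time t = π√(a_t³/μ) = π√((4.8495×10^5)³ / 7.283×10^7) = 1.243×10^5 s.
Converting: 1.243×10^5 s ÷ 3600 s/hour = 34.53 hours.

t = 34.53 hours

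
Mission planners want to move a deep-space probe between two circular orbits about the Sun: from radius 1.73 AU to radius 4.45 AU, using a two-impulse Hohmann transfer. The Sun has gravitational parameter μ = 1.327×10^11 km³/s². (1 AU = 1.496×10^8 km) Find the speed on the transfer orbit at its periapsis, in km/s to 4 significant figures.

In km: r₁ = 1.73 × 1.496×10^8 = 2.58808×10^8 km; r₂ = 4.45 × 1.496×10^8 = 6.6572×10^8 km.
Transfer-ellipse semi-major axis a_t = (r₁ + r₂)/2 = (2.58808×10^8 + 6.6572×10^8)/2 = 4.62264×10^8 km.
The periapsis of the transfer ellipse is at r = 2.58808×10^8 km.
Vis-viva: v = √[μ(2/r − 1/a_t)] = √[1.327×10^11 × (2/2.58808×10^8 − 1/4.62264×10^8)] = 27.17 km/s.

v = 27.17 km/s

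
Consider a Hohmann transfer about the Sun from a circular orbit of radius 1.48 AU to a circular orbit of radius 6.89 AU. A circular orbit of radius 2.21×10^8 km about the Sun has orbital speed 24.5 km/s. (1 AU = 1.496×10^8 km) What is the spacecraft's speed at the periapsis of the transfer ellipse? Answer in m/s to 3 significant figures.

v = 31400 m/s

From the circular-orbit relation v² = μ/r at r = 2.21×10^8 km: μ = v²r = (24.5)² × 2.21×10^8 = 1.32655×10^11 km³/s².
In km: r₁ = 1.48 × 1.496×10^8 = 2.21408×10^8 km; r₂ = 6.89 × 1.496×10^8 = 1.030744×10^9 km.
Semi-major axis of the transfer orbit: a_t = (2.21408×10^8 + 1.030744×10^9)/2 = 6.26076×10^8 km.
At periapsis, r = 2.21408×10^8 km.
Vis-viva: v = √[μ(2/r − 1/a_t)] = √[1.32655×10^11 × (2/2.21408×10^8 − 1/6.26076×10^8)] = 31.41 km/s.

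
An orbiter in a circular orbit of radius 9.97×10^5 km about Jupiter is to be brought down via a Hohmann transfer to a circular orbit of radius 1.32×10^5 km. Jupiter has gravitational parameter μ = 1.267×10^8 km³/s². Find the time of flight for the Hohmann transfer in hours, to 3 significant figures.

t = 32.9 hours

Semi-major axis of the transfer orbit: a_t = (9.970×10^5 + 1.320×10^5)/2 = 5.645×10^5 km.
Transfer time t = π√(a_t³/μ) = π√((5.645×10^5)³ / 1.267×10^8) = 1.184×10^5 s.
Converting: 1.184×10^5 s ÷ 3600 s/hour = 32.9 hours.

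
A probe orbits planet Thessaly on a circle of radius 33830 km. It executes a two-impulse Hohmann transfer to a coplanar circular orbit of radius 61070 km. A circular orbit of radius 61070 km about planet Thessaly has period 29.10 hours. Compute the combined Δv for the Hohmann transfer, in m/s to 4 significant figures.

Δv = 1232 m/s

From Kepler's third law T² = 4π²r³/μ at r = 61070 km, T = 29.10 hours = 29.10 × 3600 s = 1.0476×10^5 s: μ = 4π²r³/T² = 8.19318×10^5 km³/s².
The Hohmann ellipse has a_t = (r₁ + r₂)/2 = 47450 km.
Circular speed at r₁: v₁ = √(μ/r₁) = √(8.19318×10^5/33830) = 4.9212 km/s.
Transfer-orbit speed at r₁ (vis-viva): v_p = √[μ(2/r₁ − 1/a_t)] = 5.5830 km/s.
First burn Δv₁ = |v_p − v₁| = 0.6618 km/s.
Circular speed at r₂: v₂ = √(μ/r₂) = 3.663 km/s.
Transfer-orbit speed at r₂: v_a = √[μ(2/r₂ − 1/a_t)] = 3.093 km/s.
Second burn Δv₂ = |v₂ − v_a| = 0.5700 km/s.
Δv = Δv₁ + Δv₂ = 0.6618 + 0.5700 = 1.232 km/s.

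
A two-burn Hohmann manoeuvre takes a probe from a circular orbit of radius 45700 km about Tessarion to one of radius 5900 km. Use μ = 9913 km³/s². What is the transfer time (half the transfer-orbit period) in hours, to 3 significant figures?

t = 36.3 hours

The Hohmann ellipse has a_t = (r₁ + r₂)/2 = 25800 km.
Half the transfer-orbit period gives t = π√(a_t³/μ) = 1.308×10^5 s.
Converting: 1.308×10^5 s ÷ 3600 s/hour = 36.3 hours.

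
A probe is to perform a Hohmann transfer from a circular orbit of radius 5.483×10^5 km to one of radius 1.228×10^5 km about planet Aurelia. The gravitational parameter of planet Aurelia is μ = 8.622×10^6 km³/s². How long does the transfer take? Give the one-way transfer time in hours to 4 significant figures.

t = 57.77 hours

The Hohmann ellipse has a_t = (r₁ + r₂)/2 = 3.3555×10^5 km.
Transfer time t = π√(a_t³/μ) = π√((3.3555×10^5)³ / 8.622×10^6) = 2.0796×10^5 s.
Converting: 2.0796×10^5 s ÷ 3600 s/hour = 57.77 hours.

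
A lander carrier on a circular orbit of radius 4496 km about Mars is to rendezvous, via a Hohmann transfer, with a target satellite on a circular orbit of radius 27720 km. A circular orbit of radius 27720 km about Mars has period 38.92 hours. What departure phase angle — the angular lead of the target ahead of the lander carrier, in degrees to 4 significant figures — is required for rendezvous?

From Kepler's third law T² = 4π²r³/μ at r = 27720 km, T = 38.92 hours = 38.92 × 3600 s = 1.40112×10^5 s: μ = 4π²r³/T² = 42834.0 km³/s².
Semi-major axis of the transfer orbit: a_t = (4496 + 27720)/2 = 16108 km.
The half-period of the transfer ellipse is t = π√(a_t³/μ) = 31033 s.
Target angular speed ω₂ = √(μ/r₂³) = 4.4844×10^-5 rad/s.
Angle swept by the target during transfer: ω₂·t = 1.3916 rad = 79.73°.
Arrival is 180° from departure on the ellipse, so φ = 180° − 79.73° = 100.3°.

φ = 100.3°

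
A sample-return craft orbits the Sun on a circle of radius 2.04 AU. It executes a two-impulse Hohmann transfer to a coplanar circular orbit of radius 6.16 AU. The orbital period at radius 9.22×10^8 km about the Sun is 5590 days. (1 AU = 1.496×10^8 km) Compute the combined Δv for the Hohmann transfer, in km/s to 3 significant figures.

From Kepler's third law T² = 4π²r³/μ at r = 9.22×10^8 km, T = 5590 days = 5590 × 86400 s = 4.82976×10^8 s: μ = 4π²r³/T² = 1.32648×10^11 km³/s².
In km: r₁ = 2.04 × 1.496×10^8 = 3.05184×10^8 km; r₂ = 6.16 × 1.496×10^8 = 9.21536×10^8 km.
Transfer-ellipse semi-major axis a_t = (r₁ + r₂)/2 = (3.05184×10^8 + 9.21536×10^8)/2 = 6.1336×10^8 km.
At r₁ the circular-orbit speed is v₁ = √(μ/r₁) = 20.8483 km/s.
On the transfer ellipse at r₁, vis-viva equation gives v_p = √[μ(2/r₁ − 1/a_t)] = 25.5546 km/s.
First burn Δv₁ = |v_p − v₁| = 4.706 km/s.
Circular speed at r₂: v₂ = √(μ/r₂) = 11.998 km/s.
Transfer-orbit speed at r₂: v_a = √[μ(2/r₂ − 1/a_t)] = 8.4629 km/s.
Second burn Δv₂ = |v₂ − v_a| = 3.535 km/s.
Δv = Δv₁ + Δv₂ = 4.706 + 3.535 = 8.241 km/s.

Δv = 8.24 km/s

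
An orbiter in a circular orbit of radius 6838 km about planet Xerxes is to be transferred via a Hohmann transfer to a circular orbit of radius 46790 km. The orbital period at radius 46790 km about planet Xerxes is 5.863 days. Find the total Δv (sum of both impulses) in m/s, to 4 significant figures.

Δv = 774.6 m/s

From Kepler's third law T² = 4π²r³/μ at r = 46790 km, T = 5.863 days = 5.863 × 86400 s = 5.065632×10^5 s: μ = 4π²r³/T² = 15759.8 km³/s².
Semi-major axis of the transfer orbit: a_t = (6838 + 46790)/2 = 26814 km.
Circular speed at r₁: v₁ = √(μ/r₁) = √(15759.8/6838) = 1.5181 km/s.
Transfer-orbit speed at r₁ (v² = μ(2/r − 1/a)): v_p = √[μ(2/r₁ − 1/a_t)] = 2.0054 km/s.
First burn Δv₁ = |v_p − v₁| = 0.4873 km/s.
Circular speed at r₂: v₂ = √(μ/r₂) = 0.5804 km/s.
Transfer-orbit speed at r₂: v_a = √[μ(2/r₂ − 1/a_t)] = 0.2931 km/s.
Second burn Δv₂ = |v₂ − v_a| = 0.2873 km/s.
Total Δv = Δv₁ + Δv₂ = 0.7746 km/s.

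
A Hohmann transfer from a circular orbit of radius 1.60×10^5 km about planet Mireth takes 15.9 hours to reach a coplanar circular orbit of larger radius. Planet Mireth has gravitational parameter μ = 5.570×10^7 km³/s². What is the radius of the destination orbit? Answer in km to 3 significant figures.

Transfer time t = 15.9 hours = 57240 s, and t = π√(a_t³/μ).
So a_t = (μ t²/π²)^(1/3) = (5.570×10^7 × (57240)² / π²)^(1/3) = 2.6443×10^5 km.
Since a_t = (r₁ + r₂)/2, r₂ = 2a_t − r₁ = 2×2.6443×10^5 − 1.600×10^5 = 3.6886×10^5 km.

r₂ = 3.69×10^5 km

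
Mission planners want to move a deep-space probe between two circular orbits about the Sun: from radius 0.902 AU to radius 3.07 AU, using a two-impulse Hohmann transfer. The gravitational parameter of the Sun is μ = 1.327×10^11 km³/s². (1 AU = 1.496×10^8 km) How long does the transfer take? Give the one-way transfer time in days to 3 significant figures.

t = 511 days

In km: r₁ = 0.902 × 1.496×10^8 = 1.349392×10^8 km; r₂ = 3.07 × 1.496×10^8 = 4.59272×10^8 km.
Transfer-ellipse semi-major axis a_t = (r₁ + r₂)/2 = (1.349392×10^8 + 4.59272×10^8)/2 = 2.971056×10^8 km.
By Kepler's third law the transfer-orbit period is T = 2π√(a_t³/μ), so t = T/2 = 4.417×10^7 s.
Converting: 4.417×10^7 s ÷ 86400 s/day = 511 days.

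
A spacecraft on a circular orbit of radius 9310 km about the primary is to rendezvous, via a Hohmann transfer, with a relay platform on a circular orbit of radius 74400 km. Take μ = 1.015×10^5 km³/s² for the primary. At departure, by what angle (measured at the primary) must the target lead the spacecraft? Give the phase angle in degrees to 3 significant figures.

Semi-major axis of the transfer orbit: a_t = (9310 + 74400)/2 = 41855 km.
Transfer time t = π√(a_t³/μ) = 84438 s.
The target's mean motion on its circular orbit is ω₂ = √(μ/r₂³) = 1.5699×10^-5 rad/s.
Angle swept by the target during transfer: ω₂·t = 1.3256 rad = 75.95°.
Arrival is 180° from departure on the ellipse, so φ = 180° − 75.95° = 104°.

φ = 104°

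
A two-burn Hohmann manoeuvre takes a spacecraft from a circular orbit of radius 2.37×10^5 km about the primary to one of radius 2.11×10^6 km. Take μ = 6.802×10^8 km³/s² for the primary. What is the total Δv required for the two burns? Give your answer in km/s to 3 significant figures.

Δv = 28.1 km/s

Semi-major axis of the transfer orbit: a_t = (2.370×10^5 + 2.110×10^6)/2 = 1.1735×10^6 km.
At r₁ the circular-orbit speed is v₁ = √(μ/r₁) = 53.573 km/s.
Transfer-orbit speed at r₁ (vis-viva equation): v_p = √[μ(2/r₁ − 1/a_t)] = 71.836 km/s.
First burn Δv₁ = |v_p − v₁| = 18.26 km/s.
At r₂, v₂ = √(μ/r₂) = 17.955 km/s.
Transfer-orbit speed at r₂: v_a = √[μ(2/r₂ − 1/a_t)] = 8.0688 km/s.
Second burn Δv₂ = |v₂ − v_a| = 9.886 km/s.
Δv = Δv₁ + Δv₂ = 18.26 + 9.886 = 28.15 km/s.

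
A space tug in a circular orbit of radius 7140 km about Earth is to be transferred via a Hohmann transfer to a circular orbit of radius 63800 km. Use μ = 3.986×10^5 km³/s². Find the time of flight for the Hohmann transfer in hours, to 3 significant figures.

t = 9.23 hours

The Hohmann ellipse has a_t = (r₁ + r₂)/2 = 35470 km.
By Kepler's third law the transfer-orbit period is T = 2π√(a_t³/μ), so t = T/2 = 33240 s.
Converting: 33240 s ÷ 3600 s/hour = 9.23 hours.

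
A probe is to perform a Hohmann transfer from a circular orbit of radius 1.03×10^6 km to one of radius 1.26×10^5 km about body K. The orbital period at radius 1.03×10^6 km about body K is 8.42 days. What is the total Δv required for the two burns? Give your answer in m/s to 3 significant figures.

Δv = 13300 m/s

From Kepler's third law T² = 4π²r³/μ at r = 1.03×10^6 km, T = 8.42 days = 8.42 × 86400 s = 7.27488×10^5 s: μ = 4π²r³/T² = 8.15117×10^7 km³/s².
The Hohmann ellipse has a_t = (r₁ + r₂)/2 = 5.780×10^5 km.
Circular speed at r₁: v₁ = √(μ/r₁) = √(8.15117×10^7/1.030×10^6) = 8.8959 km/s.
Transfer-orbit speed at r₁ (vis-viva equation): v_a = √[μ(2/r₁ − 1/a_t)] = 4.1535 km/s.
First burn Δv₁ = |v_a − v₁| = 4.742 km/s.
Circular speed at r₂: v₂ = √(μ/r₂) = 25.43458 km/s.
Transfer-orbit speed at r₂: v_p = √[μ(2/r₂ − 1/a_t)] = 33.95309 km/s.
Second burn Δv₂ = |v₂ − v_p| = 8.519 km/s.
Δv = Δv₁ + Δv₂ = 4.742 + 8.519 = 13.26 km/s.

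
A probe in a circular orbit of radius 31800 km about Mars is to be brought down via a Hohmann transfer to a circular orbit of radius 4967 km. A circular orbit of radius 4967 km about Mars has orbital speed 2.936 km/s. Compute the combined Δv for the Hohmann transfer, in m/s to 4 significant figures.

Δv = 1483 m/s

From the circular-orbit relation v² = μ/r at r = 4967 km: μ = v²r = (2.936)² × 4967 = 42816.0 km³/s².
Transfer-ellipse semi-major axis a_t = (r₁ + r₂)/2 = (31800 + 4967)/2 = 18383.5 km.
Circular speed at r₁: v₁ = √(μ/r₁) = √(42816.0/31800) = 1.16035 km/s.
On the transfer ellipse at r₁, vis-viva equation gives v_a = √[μ(2/r₁ − 1/a_t)] = 0.603146 km/s.
First burn Δv₁ = |v_a − v₁| = 0.5572 km/s.
At r₂, v₂ = √(μ/r₂) = 2.9360 km/s.
Transfer-orbit speed at r₂: v_p = √[μ(2/r₂ − 1/a_t)] = 3.8615 km/s.
Second burn Δv₂ = |v₂ − v_p| = 0.9255 km/s.
Total Δv = Δv₁ + Δv₂ = 1.483 km/s.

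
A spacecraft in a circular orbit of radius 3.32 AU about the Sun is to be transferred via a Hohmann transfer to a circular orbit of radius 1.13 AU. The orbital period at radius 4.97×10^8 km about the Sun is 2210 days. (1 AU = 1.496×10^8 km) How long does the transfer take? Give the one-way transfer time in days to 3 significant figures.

From Kepler's third law T² = 4π²r³/μ at r = 4.97×10^8 km, T = 2210 days = 2210 × 86400 s = 1.90944×10^8 s: μ = 4π²r³/T² = 1.32928×10^11 km³/s².
In km: r₁ = 3.32 × 1.496×10^8 = 4.96672×10^8 km; r₂ = 1.13 × 1.496×10^8 = 1.69048×10^8 km.
Semi-major axis of the transfer orbit: a_t = (4.96672×10^8 + 1.69048×10^8)/2 = 3.3286×10^8 km.
Transfer time t = π√(a_t³/μ) = π√((3.3286×10^8)³ / 1.32928×10^11) = 5.233×10^7 s.
Converting: 5.233×10^7 s ÷ 86400 s/day = 606 days.

t = 606 days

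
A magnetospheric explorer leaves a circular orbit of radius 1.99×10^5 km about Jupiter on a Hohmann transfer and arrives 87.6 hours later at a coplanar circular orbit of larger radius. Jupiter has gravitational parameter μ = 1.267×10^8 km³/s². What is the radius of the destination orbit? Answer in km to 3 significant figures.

r₂ = 1.97×10^6 km

Transfer time t = 87.6 hours = 3.1536×10^5 s, and t = π√(a_t³/μ).
So a_t = (μ t²/π²)^(1/3) = (1.267×10^8 × (3.1536×10^5)² / π²)^(1/3) = 1.0848×10^6 km.
Since a_t = (r₁ + r₂)/2, r₂ = 2a_t − r₁ = 2×1.0848×10^6 − 1.990×10^5 = 1.9706×10^6 km.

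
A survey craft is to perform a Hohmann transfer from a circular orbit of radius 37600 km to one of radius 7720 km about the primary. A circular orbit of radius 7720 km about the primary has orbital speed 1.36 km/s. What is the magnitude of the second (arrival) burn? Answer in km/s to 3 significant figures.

From the circular-orbit relation v² = μ/r at r = 7720 km: μ = v²r = (1.36)² × 7720 = 14278.9 km³/s².
The Hohmann ellipse has a_t = (r₁ + r₂)/2 = 22660 km.
On the circular orbit at r = 7720 km, v_c = √(μ/r) = 1.3600 km/s.
Vis-viva on the transfer ellipse at r = 7720 km gives v_t = √[μ(2/r − 1/a_t)] = 1.7519 km/s.
Δv₂ = |v_t − v_c| = |1.7519 − 1.3600| = 0.3919 km/s.

Δv₂ = 0.392 km/s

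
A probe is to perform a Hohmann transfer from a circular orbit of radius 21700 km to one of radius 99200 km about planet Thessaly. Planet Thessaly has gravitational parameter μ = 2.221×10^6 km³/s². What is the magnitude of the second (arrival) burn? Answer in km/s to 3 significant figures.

The Hohmann ellipse has a_t = (r₁ + r₂)/2 = 60450 km.
Circular speed at r = 99200 km: v_c = √(μ/r) = 4.732 km/s.
Vis-viva on the transfer ellipse at r = 99200 km gives v_t = √[μ(2/r − 1/a_t)] = 2.835 km/s.
Δv₂ = |v_t − v_c| = |2.835 − 4.732| = 1.897 km/s.

Δv₂ = 1.90 km/s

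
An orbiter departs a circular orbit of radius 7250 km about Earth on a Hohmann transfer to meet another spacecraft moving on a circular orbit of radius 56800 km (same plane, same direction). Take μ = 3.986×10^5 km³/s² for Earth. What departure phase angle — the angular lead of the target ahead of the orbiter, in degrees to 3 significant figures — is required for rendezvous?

The Hohmann ellipse has a_t = (r₁ + r₂)/2 = 32025 km.
The half-period of the transfer ellipse is t = π√(a_t³/μ) = 28517.7 s.
The target's mean motion on its circular orbit is ω₂ = √(μ/r₂³) = 4.66387×10^-5 rad/s.
Angle swept by the target during transfer: ω₂·t = 1.33003 rad = 76.21°.
The orbiter traverses 180° on the transfer ellipse, so the target must lead by 180° − 76.21° = 104°.

φ = 104°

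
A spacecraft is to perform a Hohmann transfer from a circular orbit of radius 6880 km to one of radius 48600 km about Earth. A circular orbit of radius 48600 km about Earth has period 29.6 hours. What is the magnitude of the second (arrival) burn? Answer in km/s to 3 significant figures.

From Kepler's third law T² = 4π²r³/μ at r = 48600 km, T = 29.6 hours = 29.6 × 3600 s = 1.0656×10^5 s: μ = 4π²r³/T² = 3.99099×10^5 km³/s².
Transfer-ellipse semi-major axis a_t = (r₁ + r₂)/2 = (6880 + 48600)/2 = 27740 km.
Circular speed at r = 48600 km: v_c = √(μ/r) = 2.866 km/s.
Vis-viva on the transfer ellipse at r = 48600 km gives v_t = √[μ(2/r − 1/a_t)] = 1.427 km/s.
Δv₂ = |v_t − v_c| = |1.427 − 2.866| = 1.439 km/s.

Δv₂ = 1.44 km/s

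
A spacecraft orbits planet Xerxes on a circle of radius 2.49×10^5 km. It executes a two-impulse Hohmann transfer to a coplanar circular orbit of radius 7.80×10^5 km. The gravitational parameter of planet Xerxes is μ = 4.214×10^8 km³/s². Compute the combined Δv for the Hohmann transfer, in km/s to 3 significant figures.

Δv = 16.6 km/s

Semi-major axis of the transfer orbit: a_t = (2.490×10^5 + 7.800×10^5)/2 = 5.145×10^5 km.
Circular speed at r₁: v₁ = √(μ/r₁) = √(4.214×10^8/2.490×10^5) = 41.1384 km/s.
On the transfer ellipse at r₁, vis-viva equation gives v_p = √[μ(2/r₁ − 1/a_t)] = 50.6527 km/s.
First burn Δv₁ = |v_p − v₁| = 9.514 km/s.
At r₂, v₂ = √(μ/r₂) = 23.24342 km/s.
Transfer-orbit speed at r₂: v_a = √[μ(2/r₂ − 1/a_t)] = 16.16989 km/s.
Second burn Δv₂ = |v₂ − v_a| = 7.074 km/s.
Total Δv = Δv₁ + Δv₂ = 16.59 km/s.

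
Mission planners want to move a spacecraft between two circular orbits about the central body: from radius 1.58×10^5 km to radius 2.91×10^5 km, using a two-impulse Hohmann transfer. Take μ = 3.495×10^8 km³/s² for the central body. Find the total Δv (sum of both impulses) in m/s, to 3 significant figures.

Transfer-ellipse semi-major axis a_t = (r₁ + r₂)/2 = (1.580×10^5 + 2.910×10^5)/2 = 2.245×10^5 km.
Circular speed at r₁: v₁ = √(μ/r₁) = √(3.495×10^8/1.580×10^5) = 47.032 km/s.
Transfer-orbit speed at r₁ (vis-viva equation): v_p = √[μ(2/r₁ − 1/a_t)] = 53.547 km/s.
First burn Δv₁ = |v_p − v₁| = 6.515 km/s.
Circular speed at r₂: v₂ = √(μ/r₂) = 34.656 km/s.
Transfer-orbit speed at r₂: v_a = √[μ(2/r₂ − 1/a_t)] = 29.074 km/s.
Second burn Δv₂ = |v₂ − v_a| = 5.582 km/s.
Total Δv = Δv₁ + Δv₂ = 12.10 km/s.

Δv = 12100 m/s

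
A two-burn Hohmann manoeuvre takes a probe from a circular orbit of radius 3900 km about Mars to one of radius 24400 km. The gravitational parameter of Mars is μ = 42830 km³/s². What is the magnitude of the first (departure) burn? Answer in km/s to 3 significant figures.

Transfer-ellipse semi-major axis a_t = (r₁ + r₂)/2 = (3900 + 24400)/2 = 14150 km.
Circular speed at r = 3900 km: v_c = √(μ/r) = 3.314 km/s.
Transfer-orbit speed at the same r (vis-viva, a = a_t): v_t = √[μ(2/r − 1/a_t)] = 4.352 km/s.
Δv₁ = |v_t − v_c| = |4.352 − 3.314| = 1.038 km/s.

Δv₁ = 1.04 km/s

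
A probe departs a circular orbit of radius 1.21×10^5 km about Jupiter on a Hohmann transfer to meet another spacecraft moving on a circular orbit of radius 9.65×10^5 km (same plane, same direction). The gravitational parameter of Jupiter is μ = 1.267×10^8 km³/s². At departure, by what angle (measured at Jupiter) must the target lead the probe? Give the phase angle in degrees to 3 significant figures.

φ = 104°

Semi-major axis of the transfer orbit: a_t = (1.210×10^5 + 9.650×10^5)/2 = 5.430×10^5 km.
Transfer time t = π√(a_t³/μ) = 1.116764×10^5 s.
The target's mean motion on its circular orbit is ω₂ = √(μ/r₂³) = 1.187401×10^-5 rad/s.
Angle swept by the target during transfer: ω₂·t = 1.32605 rad = 75.98°.
Arrival is 180° from departure on the ellipse, so φ = 180° − 75.98° = 104°.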